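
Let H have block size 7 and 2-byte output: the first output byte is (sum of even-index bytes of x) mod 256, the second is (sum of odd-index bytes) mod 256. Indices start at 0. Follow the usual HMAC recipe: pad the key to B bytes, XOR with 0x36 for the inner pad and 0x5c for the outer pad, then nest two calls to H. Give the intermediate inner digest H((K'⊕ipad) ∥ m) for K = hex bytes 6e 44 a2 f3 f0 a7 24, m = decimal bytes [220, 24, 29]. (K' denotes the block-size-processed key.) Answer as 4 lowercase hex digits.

dcc1

Key hex bytes 6e 44 a2 f3 f0 a7 24 is exactly B = 7 bytes: K' = 6e 44 a2 f3 f0 a7 24.
K' ⊕ ipad = 58 72 94 c5 c6 91 12.
Inner input = 58 72 94 c5 c6 91 12 ∥ dc 18 1d.
Inner hash: even-index sum = 476 mod 256 = 220; odd-index sum = 705 mod 256 = 193 → dc c1.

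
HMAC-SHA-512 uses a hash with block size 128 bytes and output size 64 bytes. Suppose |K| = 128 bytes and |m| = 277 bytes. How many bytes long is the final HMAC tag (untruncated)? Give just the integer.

64

The tag is one SHA-512 digest: 64 bytes.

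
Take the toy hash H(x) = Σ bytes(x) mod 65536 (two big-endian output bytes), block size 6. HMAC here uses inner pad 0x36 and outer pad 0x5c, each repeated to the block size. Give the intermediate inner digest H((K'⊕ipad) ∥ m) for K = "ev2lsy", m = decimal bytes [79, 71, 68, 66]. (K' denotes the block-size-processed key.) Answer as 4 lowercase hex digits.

Key "ev2lsy" = 65 76 32 6c 73 79 is exactly B = 6 bytes: K' = 65 76 32 6c 73 79.
K' ⊕ ipad = 53 40 04 5a 45 4f.
Inner input = 53 40 04 5a 45 4f ∥ 4f 47 44 42.
Inner hash: sum = 83+64+4+90+69+79+79+71+68+66 = 673 → 02 a1.

02a1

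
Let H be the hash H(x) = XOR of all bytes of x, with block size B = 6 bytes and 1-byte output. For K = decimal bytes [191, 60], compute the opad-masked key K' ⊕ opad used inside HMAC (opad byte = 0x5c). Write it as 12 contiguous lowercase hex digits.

Key decimal bytes [191, 60] = bf 3c is 2 bytes ≤ B = 6; zero-pad to 6 bytes: K' = bf 3c 00 00 00 00.
XOR each byte with 0x5c: bf⊕5c=e3, 3c⊕5c=60, 00⊕5c=5c, 00⊕5c=5c, 00⊕5c=5c, 00⊕5c=5c.

e3605c5c5c5c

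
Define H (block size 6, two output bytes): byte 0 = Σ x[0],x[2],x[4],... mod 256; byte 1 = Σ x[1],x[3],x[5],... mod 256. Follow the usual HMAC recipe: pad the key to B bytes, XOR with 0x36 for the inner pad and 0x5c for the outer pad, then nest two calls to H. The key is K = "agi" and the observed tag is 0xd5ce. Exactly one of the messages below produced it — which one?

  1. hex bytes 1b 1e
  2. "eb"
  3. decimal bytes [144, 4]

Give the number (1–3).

Key "agi" = 61 67 69 is 3 bytes ≤ B = 6; zero-pad to 6 bytes: K' = 61 67 69 00 00 00.
K' ⊕ ipad = 57 51 5f 36 36 36; K' ⊕ opad = 3d 3b 35 5c 5c 5c.
m1: inner = H(57 51 5f 36 36 36 1b 1e) = 07 db; tag = H(3d 3b 35 5c 5c 5c 07 db) = d5ce ← matches
m2: inner = H(57 51 5f 36 36 36 65 62) = 51 1f; tag = H(3d 3b 35 5c 5c 5c 51 1f) = 1f12
m3: inner = H(57 51 5f 36 36 36 90 04) = 7c c1; tag = H(3d 3b 35 5c 5c 5c 7c c1) = 4ab4

1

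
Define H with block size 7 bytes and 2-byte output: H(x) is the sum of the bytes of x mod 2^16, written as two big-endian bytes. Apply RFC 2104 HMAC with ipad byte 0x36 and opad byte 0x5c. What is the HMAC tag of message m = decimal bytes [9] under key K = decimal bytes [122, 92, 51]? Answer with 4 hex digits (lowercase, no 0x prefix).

02a2

Key decimal bytes [122, 92, 51] = 7a 5c 33 is 3 bytes ≤ B = 7; zero-pad to 7 bytes: K' = 7a 5c 33 00 00 00 00.
K' ⊕ ipad = 4c 6a 05 36 36 36 36.  K' ⊕ opad = 26 00 6f 5c 5c 5c 5c.
Inner input = (K'⊕ipad) ∥ m = 4c 6a 05 36 36 36 36 ∥ 09.
Inner hash: sum = 76+106+5+54+54+54+54+9 = 412 → 01 9c.
Outer input = (K'⊕opad) ∥ inner = 26 00 6f 5c 5c 5c 5c ∥ 01 9c.
Outer hash (tag): sum = 38+0+111+92+92+92+92+1+156 = 674 → 02 a2.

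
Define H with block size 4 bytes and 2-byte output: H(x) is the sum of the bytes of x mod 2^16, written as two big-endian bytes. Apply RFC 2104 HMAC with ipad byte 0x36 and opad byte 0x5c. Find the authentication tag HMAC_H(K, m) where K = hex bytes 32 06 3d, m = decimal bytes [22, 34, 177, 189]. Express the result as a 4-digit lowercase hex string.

01a2

Key hex bytes 32 06 3d is 3 bytes ≤ B = 4; zero-pad to 4 bytes: K' = 32 06 3d 00.
K' ⊕ ipad = 04 30 0b 36.  K' ⊕ opad = 6e 5a 61 5c.
Inner input = (K'⊕ipad) ∥ m = 04 30 0b 36 ∥ 16 22 b1 bd.
Inner hash: sum = 4+48+11+54+22+34+177+189 = 539 → 02 1b.
Outer input = (K'⊕opad) ∥ inner = 6e 5a 61 5c ∥ 02 1b.
Outer hash (tag): sum = 110+90+97+92+2+27 = 418 → 01 a2.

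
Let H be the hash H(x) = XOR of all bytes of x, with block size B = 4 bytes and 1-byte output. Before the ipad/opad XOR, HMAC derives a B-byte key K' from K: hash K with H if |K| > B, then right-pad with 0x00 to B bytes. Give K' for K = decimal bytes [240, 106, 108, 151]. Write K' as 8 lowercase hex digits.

Key decimal bytes [240, 106, 108, 151] = f0 6a 6c 97 is exactly B = 4 bytes: K' = f0 6a 6c 97.

f06a6c97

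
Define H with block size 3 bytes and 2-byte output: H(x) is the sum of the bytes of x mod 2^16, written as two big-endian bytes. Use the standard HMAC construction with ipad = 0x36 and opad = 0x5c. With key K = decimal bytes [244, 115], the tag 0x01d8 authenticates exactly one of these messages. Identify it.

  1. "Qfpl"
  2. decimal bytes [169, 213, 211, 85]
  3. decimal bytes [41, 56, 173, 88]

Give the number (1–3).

3

Key decimal bytes [244, 115] = f4 73 is 2 bytes ≤ B = 3; zero-pad to 3 bytes: K' = f4 73 00.
K' ⊕ ipad = c2 45 36; K' ⊕ opad = a8 2f 5c.
m1: inner = H(c2 45 36 51 66 70 6c) = 02 d0; tag = H(a8 2f 5c 02 d0) = 0205
m2: inner = H(c2 45 36 a9 d5 d3 55) = 03 e3; tag = H(a8 2f 5c 03 e3) = 0219
m3: inner = H(c2 45 36 29 38 ad 58) = 02 a3; tag = H(a8 2f 5c 02 a3) = 01d8 ← matches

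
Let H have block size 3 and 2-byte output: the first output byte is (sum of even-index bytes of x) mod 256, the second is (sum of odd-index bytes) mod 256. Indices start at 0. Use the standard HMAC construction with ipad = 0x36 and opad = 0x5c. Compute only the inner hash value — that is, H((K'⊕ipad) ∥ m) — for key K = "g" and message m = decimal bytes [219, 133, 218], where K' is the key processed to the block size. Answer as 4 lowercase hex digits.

0ceb

Key "g" = 67 is 1 byte ≤ B = 3; zero-pad to 3 bytes: K' = 67 00 00.
K' ⊕ ipad = 51 36 36.
Inner input = 51 36 36 ∥ db 85 da.
Inner hash: even-index sum = 268 mod 256 = 12; odd-index sum = 491 mod 256 = 235 → 0c eb.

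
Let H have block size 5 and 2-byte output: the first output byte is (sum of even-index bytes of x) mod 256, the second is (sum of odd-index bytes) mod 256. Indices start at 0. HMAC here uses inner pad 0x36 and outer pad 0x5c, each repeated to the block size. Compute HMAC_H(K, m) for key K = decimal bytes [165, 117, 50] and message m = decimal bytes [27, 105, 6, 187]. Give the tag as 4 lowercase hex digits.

Key decimal bytes [165, 117, 50] = a5 75 32 is 3 bytes ≤ B = 5; zero-pad to 5 bytes: K' = a5 75 32 00 00.
K' ⊕ ipad = 93 43 04 36 36.  K' ⊕ opad = f9 29 6e 5c 5c.
Inner input = (K'⊕ipad) ∥ m = 93 43 04 36 36 ∥ 1b 69 06 bb.
Inner hash: even-index sum = 497 mod 256 = 241; odd-index sum = 154 mod 256 = 154 → f1 9a.
Outer input = (K'⊕opad) ∥ inner = f9 29 6e 5c 5c ∥ f1 9a.
Outer hash (tag): even-index sum = 605 mod 256 = 93; odd-index sum = 374 mod 256 = 118 → 5d 76.

5d76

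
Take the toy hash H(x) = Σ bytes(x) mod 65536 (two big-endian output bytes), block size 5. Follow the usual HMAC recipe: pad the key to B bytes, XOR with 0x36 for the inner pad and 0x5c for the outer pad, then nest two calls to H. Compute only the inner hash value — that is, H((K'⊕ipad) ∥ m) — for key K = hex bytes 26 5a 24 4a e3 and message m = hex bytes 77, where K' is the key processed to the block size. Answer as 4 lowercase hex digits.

0256

Key hex bytes 26 5a 24 4a e3 is exactly B = 5 bytes: K' = 26 5a 24 4a e3.
K' ⊕ ipad = 10 6c 12 7c d5.
Inner input = 10 6c 12 7c d5 ∥ 77.
Inner hash: sum = 16+108+18+124+213+119 = 598 → 02 56.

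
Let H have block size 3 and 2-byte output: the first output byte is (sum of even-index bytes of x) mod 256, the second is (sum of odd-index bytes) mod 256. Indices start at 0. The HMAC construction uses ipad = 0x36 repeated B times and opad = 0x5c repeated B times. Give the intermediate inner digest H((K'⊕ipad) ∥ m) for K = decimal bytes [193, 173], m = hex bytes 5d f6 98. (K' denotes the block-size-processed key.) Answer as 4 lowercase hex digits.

Key decimal bytes [193, 173] = c1 ad is 2 bytes ≤ B = 3; zero-pad to 3 bytes: K' = c1 ad 00.
K' ⊕ ipad = f7 9b 36.
Inner input = f7 9b 36 ∥ 5d f6 98.
Inner hash: even-index sum = 547 mod 256 = 35; odd-index sum = 400 mod 256 = 144 → 23 90.

2390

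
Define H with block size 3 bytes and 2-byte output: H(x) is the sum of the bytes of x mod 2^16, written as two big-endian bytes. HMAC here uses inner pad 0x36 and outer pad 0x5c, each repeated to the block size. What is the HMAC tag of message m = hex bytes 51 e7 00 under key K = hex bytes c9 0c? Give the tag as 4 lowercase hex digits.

01ea

Key hex bytes c9 0c is 2 bytes ≤ B = 3; zero-pad to 3 bytes: K' = c9 0c 00.
K' ⊕ ipad = ff 3a 36.  K' ⊕ opad = 95 50 5c.
Inner input = (K'⊕ipad) ∥ m = ff 3a 36 ∥ 51 e7 00.
Inner hash: sum = 255+58+54+81+231+0 = 679 → 02 a7.
Outer input = (K'⊕opad) ∥ inner = 95 50 5c ∥ 02 a7.
Outer hash (tag): sum = 149+80+92+2+167 = 490 → 01 ea.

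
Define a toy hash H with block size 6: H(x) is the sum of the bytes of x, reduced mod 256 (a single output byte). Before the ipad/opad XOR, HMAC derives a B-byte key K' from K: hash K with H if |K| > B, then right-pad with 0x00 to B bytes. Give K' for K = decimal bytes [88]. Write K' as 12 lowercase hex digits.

580000000000

Key decimal bytes [88] = 58 is 1 byte ≤ B = 6; zero-pad to 6 bytes: K' = 58 00 00 00 00 00.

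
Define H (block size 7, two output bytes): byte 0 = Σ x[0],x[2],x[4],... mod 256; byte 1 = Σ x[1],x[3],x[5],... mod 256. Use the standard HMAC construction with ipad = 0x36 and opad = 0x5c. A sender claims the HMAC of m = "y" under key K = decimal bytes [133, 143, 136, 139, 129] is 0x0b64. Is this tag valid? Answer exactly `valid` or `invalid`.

valid

Key decimal bytes [133, 143, 136, 139, 129] = 85 8f 88 8b 81 is 5 bytes ≤ B = 7; zero-pad to 7 bytes: K' = 85 8f 88 8b 81 00 00.
K' ⊕ ipad = b3 b9 be bd b7 36 36; K' ⊕ opad = d9 d3 d4 d7 dd 5c 5c.
Inner hash: even-index sum = 606 mod 256 = 94; odd-index sum = 549 mod 256 = 37 → 5e 25.
Outer hash (recomputed tag): even-index sum = 779 mod 256 = 11; odd-index sum = 612 mod 256 = 100 → 0b 64.
Recomputed tag = 0b64; claimed = 0b64 → match.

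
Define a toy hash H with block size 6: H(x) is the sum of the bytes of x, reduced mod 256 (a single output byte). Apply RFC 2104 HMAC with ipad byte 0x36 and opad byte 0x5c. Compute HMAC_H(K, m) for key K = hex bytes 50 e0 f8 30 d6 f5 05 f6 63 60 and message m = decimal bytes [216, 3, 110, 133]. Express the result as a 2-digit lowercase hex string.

3c

Key hex bytes 50 e0 f8 30 d6 f5 05 f6 63 60 is 10 bytes > B = 6, so hash it first: H(key) = e1, then zero-pad to 6 bytes: K' = e1 00 00 00 00 00.
K' ⊕ ipad = d7 36 36 36 36 36.  K' ⊕ opad = bd 5c 5c 5c 5c 5c.
Inner input = (K'⊕ipad) ∥ m = d7 36 36 36 36 36 ∥ d8 03 6e 85.
Inner hash: sum = 215+54+54+54+54+54+216+3+110+133 = 947; mod 256 = 179 → b3.
Outer input = (K'⊕opad) ∥ inner = bd 5c 5c 5c 5c 5c ∥ b3.
Outer hash (tag): sum = 189+92+92+92+92+92+179 = 828; mod 256 = 60 → 3c.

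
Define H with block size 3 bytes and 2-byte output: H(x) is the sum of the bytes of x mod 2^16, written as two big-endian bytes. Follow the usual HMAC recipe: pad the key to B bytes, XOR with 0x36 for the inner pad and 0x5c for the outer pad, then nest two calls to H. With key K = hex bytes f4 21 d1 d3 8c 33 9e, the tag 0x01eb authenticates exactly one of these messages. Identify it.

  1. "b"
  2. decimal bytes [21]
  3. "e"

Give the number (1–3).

Key hex bytes f4 21 d1 d3 8c 33 9e is 7 bytes > B = 3, so hash it first: H(key) = 04 16, then zero-pad to 3 bytes: K' = 04 16 00.
K' ⊕ ipad = 32 20 36; K' ⊕ opad = 58 4a 5c.
m1: inner = H(32 20 36 62) = 00 ea; tag = H(58 4a 5c 00 ea) = 01e8
m2: inner = H(32 20 36 15) = 00 9d; tag = H(58 4a 5c 00 9d) = 019b
m3: inner = H(32 20 36 65) = 00 ed; tag = H(58 4a 5c 00 ed) = 01eb ← matches

3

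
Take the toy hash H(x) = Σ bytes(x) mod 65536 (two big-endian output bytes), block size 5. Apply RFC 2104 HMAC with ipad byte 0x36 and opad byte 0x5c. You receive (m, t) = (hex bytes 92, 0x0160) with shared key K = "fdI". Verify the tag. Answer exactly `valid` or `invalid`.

valid

Key "fdI" = 66 64 49 is 3 bytes ≤ B = 5; zero-pad to 5 bytes: K' = 66 64 49 00 00.
K' ⊕ ipad = 50 52 7f 36 36; K' ⊕ opad = 3a 38 15 5c 5c.
Inner hash: sum = 80+82+127+54+54+146 = 543 → 02 1f.
Outer hash (recomputed tag): sum = 58+56+21+92+92+2+31 = 352 → 01 60.
Recomputed tag = 0160; claimed = 0160 → match.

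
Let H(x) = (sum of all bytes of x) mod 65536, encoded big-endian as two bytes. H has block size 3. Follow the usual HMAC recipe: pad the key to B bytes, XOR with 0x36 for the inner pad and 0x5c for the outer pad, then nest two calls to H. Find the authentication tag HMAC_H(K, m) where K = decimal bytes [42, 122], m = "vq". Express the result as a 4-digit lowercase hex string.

Key decimal bytes [42, 122] = 2a 7a is 2 bytes ≤ B = 3; zero-pad to 3 bytes: K' = 2a 7a 00.
K' ⊕ ipad = 1c 4c 36.  K' ⊕ opad = 76 26 5c.
Inner input = (K'⊕ipad) ∥ m = 1c 4c 36 ∥ 76 71.
Inner hash: sum = 28+76+54+118+113 = 389 → 01 85.
Outer input = (K'⊕opad) ∥ inner = 76 26 5c ∥ 01 85.
Outer hash (tag): sum = 118+38+92+1+133 = 382 → 01 7e.

017e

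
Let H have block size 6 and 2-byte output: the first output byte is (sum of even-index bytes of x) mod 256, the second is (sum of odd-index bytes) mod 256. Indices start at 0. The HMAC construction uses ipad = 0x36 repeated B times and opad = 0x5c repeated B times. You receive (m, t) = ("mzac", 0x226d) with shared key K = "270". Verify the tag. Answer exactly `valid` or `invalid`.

Key "270" = 32 37 30 is 3 bytes ≤ B = 6; zero-pad to 6 bytes: K' = 32 37 30 00 00 00.
K' ⊕ ipad = 04 01 06 36 36 36; K' ⊕ opad = 6e 6b 6c 5c 5c 5c.
Inner hash: even-index sum = 270 mod 256 = 14; odd-index sum = 330 mod 256 = 74 → 0e 4a.
Outer hash (recomputed tag): even-index sum = 324 mod 256 = 68; odd-index sum = 365 mod 256 = 109 → 44 6d.
Recomputed tag = 446d; claimed = 226d → mismatch.

invalid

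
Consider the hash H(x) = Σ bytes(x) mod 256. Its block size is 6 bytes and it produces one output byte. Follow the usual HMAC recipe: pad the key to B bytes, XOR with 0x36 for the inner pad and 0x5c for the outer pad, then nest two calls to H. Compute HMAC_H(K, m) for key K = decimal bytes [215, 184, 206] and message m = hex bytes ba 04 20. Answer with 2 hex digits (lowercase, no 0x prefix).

Key decimal bytes [215, 184, 206] = d7 b8 ce is 3 bytes ≤ B = 6; zero-pad to 6 bytes: K' = d7 b8 ce 00 00 00.
K' ⊕ ipad = e1 8e f8 36 36 36.  K' ⊕ opad = 8b e4 92 5c 5c 5c.
Inner input = (K'⊕ipad) ∥ m = e1 8e f8 36 36 36 ∥ ba 04 20.
Inner hash: sum = 225+142+248+54+54+54+186+4+32 = 999; mod 256 = 231 → e7.
Outer input = (K'⊕opad) ∥ inner = 8b e4 92 5c 5c 5c ∥ e7.
Outer hash (tag): sum = 139+228+146+92+92+92+231 = 1020; mod 256 = 252 → fc.

fc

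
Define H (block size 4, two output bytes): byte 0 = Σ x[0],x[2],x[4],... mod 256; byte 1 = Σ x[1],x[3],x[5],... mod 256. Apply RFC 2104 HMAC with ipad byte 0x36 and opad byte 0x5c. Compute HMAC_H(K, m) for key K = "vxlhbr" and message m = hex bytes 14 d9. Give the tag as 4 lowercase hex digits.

30dd

Key "vxlhbr" = 76 78 6c 68 62 72 is 6 bytes > B = 4, so hash it first: H(key) = 44 52, then zero-pad to 4 bytes: K' = 44 52 00 00.
K' ⊕ ipad = 72 64 36 36.  K' ⊕ opad = 18 0e 5c 5c.
Inner input = (K'⊕ipad) ∥ m = 72 64 36 36 ∥ 14 d9.
Inner hash: even-index sum = 188 mod 256 = 188; odd-index sum = 371 mod 256 = 115 → bc 73.
Outer input = (K'⊕opad) ∥ inner = 18 0e 5c 5c ∥ bc 73.
Outer hash (tag): even-index sum = 304 mod 256 = 48; odd-index sum = 221 mod 256 = 221 → 30 dd.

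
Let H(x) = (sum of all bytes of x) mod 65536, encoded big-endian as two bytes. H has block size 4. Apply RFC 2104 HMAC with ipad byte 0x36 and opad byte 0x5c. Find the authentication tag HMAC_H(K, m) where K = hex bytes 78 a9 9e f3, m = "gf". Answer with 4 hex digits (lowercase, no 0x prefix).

02b4

Key hex bytes 78 a9 9e f3 is exactly B = 4 bytes: K' = 78 a9 9e f3.
K' ⊕ ipad = 4e 9f a8 c5.  K' ⊕ opad = 24 f5 c2 af.
Inner input = (K'⊕ipad) ∥ m = 4e 9f a8 c5 ∥ 67 66.
Inner hash: sum = 78+159+168+197+103+102 = 807 → 03 27.
Outer input = (K'⊕opad) ∥ inner = 24 f5 c2 af ∥ 03 27.
Outer hash (tag): sum = 36+245+194+175+3+39 = 692 → 02 b4.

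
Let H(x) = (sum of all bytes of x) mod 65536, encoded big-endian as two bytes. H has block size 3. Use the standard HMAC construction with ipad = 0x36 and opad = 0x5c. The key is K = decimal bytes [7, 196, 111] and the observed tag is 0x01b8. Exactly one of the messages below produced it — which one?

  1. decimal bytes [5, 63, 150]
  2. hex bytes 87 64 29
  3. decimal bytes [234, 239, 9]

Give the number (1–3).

Key decimal bytes [7, 196, 111] = 07 c4 6f is exactly B = 3 bytes: K' = 07 c4 6f.
K' ⊕ ipad = 31 f2 59; K' ⊕ opad = 5b 98 33.
m1: inner = H(31 f2 59 05 3f 96) = 02 56; tag = H(5b 98 33 02 56) = 017e
m2: inner = H(31 f2 59 87 64 29) = 02 90; tag = H(5b 98 33 02 90) = 01b8 ← matches
m3: inner = H(31 f2 59 ea ef 09) = 03 5e; tag = H(5b 98 33 03 5e) = 0187

2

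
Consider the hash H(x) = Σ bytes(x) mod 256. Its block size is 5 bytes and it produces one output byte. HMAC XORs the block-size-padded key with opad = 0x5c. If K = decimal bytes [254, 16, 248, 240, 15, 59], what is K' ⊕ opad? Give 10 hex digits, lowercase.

1c5c5c5c5c

Key decimal bytes [254, 16, 248, 240, 15, 59] = fe 10 f8 f0 0f 3b is 6 bytes > B = 5, so hash it first: H(key) = 40, then zero-pad to 5 bytes: K' = 40 00 00 00 00.
XOR each byte with 0x5c: 40⊕5c=1c, 00⊕5c=5c, 00⊕5c=5c, 00⊕5c=5c, 00⊕5c=5c.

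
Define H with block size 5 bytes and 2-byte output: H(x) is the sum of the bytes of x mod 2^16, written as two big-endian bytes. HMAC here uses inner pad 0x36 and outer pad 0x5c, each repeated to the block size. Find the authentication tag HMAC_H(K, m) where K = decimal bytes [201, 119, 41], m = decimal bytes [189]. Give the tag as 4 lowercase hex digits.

0277

Key decimal bytes [201, 119, 41] = c9 77 29 is 3 bytes ≤ B = 5; zero-pad to 5 bytes: K' = c9 77 29 00 00.
K' ⊕ ipad = ff 41 1f 36 36.  K' ⊕ opad = 95 2b 75 5c 5c.
Inner input = (K'⊕ipad) ∥ m = ff 41 1f 36 36 ∥ bd.
Inner hash: sum = 255+65+31+54+54+189 = 648 → 02 88.
Outer input = (K'⊕opad) ∥ inner = 95 2b 75 5c 5c ∥ 02 88.
Outer hash (tag): sum = 149+43+117+92+92+2+136 = 631 → 02 77.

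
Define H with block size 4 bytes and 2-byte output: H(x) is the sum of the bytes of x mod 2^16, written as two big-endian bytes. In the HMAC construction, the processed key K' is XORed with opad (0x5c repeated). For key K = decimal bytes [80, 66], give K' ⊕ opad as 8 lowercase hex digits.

Key decimal bytes [80, 66] = 50 42 is 2 bytes ≤ B = 4; zero-pad to 4 bytes: K' = 50 42 00 00.
XOR each byte with 0x5c: 50⊕5c=0c, 42⊕5c=1e, 00⊕5c=5c, 00⊕5c=5c.

0c1e5c5c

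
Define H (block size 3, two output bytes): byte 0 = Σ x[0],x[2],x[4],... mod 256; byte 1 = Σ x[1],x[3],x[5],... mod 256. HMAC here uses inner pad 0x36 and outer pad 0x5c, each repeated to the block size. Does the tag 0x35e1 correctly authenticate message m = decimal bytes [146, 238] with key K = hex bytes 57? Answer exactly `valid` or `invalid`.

Key hex bytes 57 is 1 byte ≤ B = 3; zero-pad to 3 bytes: K' = 57 00 00.
K' ⊕ ipad = 61 36 36; K' ⊕ opad = 0b 5c 5c.
Inner hash: even-index sum = 389 mod 256 = 133; odd-index sum = 200 mod 256 = 200 → 85 c8.
Outer hash (recomputed tag): even-index sum = 303 mod 256 = 47; odd-index sum = 225 mod 256 = 225 → 2f e1.
Recomputed tag = 2fe1; claimed = 35e1 → mismatch.

invalid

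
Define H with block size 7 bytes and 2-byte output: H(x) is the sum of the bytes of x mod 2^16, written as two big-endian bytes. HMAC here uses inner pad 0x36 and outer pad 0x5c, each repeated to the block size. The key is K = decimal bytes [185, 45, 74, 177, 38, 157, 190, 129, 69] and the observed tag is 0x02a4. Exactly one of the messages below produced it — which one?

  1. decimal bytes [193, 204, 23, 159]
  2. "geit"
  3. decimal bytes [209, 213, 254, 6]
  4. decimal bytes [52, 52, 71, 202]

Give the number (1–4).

Key decimal bytes [185, 45, 74, 177, 38, 157, 190, 129, 69] = b9 2d 4a b1 26 9d be 81 45 is 9 bytes > B = 7, so hash it first: H(key) = 04 28, then zero-pad to 7 bytes: K' = 04 28 00 00 00 00 00.
K' ⊕ ipad = 32 1e 36 36 36 36 36; K' ⊕ opad = 58 74 5c 5c 5c 5c 5c.
m1: inner = H(32 1e 36 36 36 36 36 c1 cc 17 9f) = 03 a1; tag = H(58 74 5c 5c 5c 5c 5c 03 a1) = 033c
m2: inner = H(32 1e 36 36 36 36 36 67 65 69 74) = 03 07; tag = H(58 74 5c 5c 5c 5c 5c 03 07) = 02a2
m3: inner = H(32 1e 36 36 36 36 36 d1 d5 fe 06) = 04 08; tag = H(58 74 5c 5c 5c 5c 5c 04 08) = 02a4 ← matches
m4: inner = H(32 1e 36 36 36 36 36 34 34 47 ca) = 02 d7; tag = H(58 74 5c 5c 5c 5c 5c 02 d7) = 0371

3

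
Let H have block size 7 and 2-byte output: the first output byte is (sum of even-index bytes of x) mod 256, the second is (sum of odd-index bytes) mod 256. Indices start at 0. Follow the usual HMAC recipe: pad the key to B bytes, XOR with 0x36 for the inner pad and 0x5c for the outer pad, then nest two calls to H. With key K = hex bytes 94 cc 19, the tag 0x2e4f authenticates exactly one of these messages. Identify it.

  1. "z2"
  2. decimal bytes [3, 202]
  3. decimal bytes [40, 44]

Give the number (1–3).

Key hex bytes 94 cc 19 is 3 bytes ≤ B = 7; zero-pad to 7 bytes: K' = 94 cc 19 00 00 00 00.
K' ⊕ ipad = a2 fa 2f 36 36 36 36; K' ⊕ opad = c8 90 45 5c 5c 5c 5c.
m1: inner = H(a2 fa 2f 36 36 36 36 7a 32) = 6f e0; tag = H(c8 90 45 5c 5c 5c 5c 6f e0) = a5b7
m2: inner = H(a2 fa 2f 36 36 36 36 03 ca) = 07 69; tag = H(c8 90 45 5c 5c 5c 5c 07 69) = 2e4f ← matches
m3: inner = H(a2 fa 2f 36 36 36 36 28 2c) = 69 8e; tag = H(c8 90 45 5c 5c 5c 5c 69 8e) = 53b1

2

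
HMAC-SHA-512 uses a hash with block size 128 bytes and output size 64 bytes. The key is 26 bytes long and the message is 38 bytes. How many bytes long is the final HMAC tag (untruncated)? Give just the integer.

64

The tag is one SHA-512 digest: 64 bytes.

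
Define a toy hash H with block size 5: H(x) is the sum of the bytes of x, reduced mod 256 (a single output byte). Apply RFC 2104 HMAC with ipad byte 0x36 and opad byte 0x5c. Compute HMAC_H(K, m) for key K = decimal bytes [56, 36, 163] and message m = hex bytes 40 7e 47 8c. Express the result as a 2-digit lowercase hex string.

45

Key decimal bytes [56, 36, 163] = 38 24 a3 is 3 bytes ≤ B = 5; zero-pad to 5 bytes: K' = 38 24 a3 00 00.
K' ⊕ ipad = 0e 12 95 36 36.  K' ⊕ opad = 64 78 ff 5c 5c.
Inner input = (K'⊕ipad) ∥ m = 0e 12 95 36 36 ∥ 40 7e 47 8c.
Inner hash: sum = 14+18+149+54+54+64+126+71+140 = 690; mod 256 = 178 → b2.
Outer input = (K'⊕opad) ∥ inner = 64 78 ff 5c 5c ∥ b2.
Outer hash (tag): sum = 100+120+255+92+92+178 = 837; mod 256 = 69 → 45.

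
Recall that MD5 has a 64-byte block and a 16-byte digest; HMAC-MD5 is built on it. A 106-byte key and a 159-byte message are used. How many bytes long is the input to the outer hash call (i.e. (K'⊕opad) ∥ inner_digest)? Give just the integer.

Key is 106 > 64 bytes, so it is hashed to 16 bytes then zero-padded to 64: |K'| = 64.
Outer input = (K'⊕opad) ∥ H(inner) → 64 + 16 = 80 bytes.

80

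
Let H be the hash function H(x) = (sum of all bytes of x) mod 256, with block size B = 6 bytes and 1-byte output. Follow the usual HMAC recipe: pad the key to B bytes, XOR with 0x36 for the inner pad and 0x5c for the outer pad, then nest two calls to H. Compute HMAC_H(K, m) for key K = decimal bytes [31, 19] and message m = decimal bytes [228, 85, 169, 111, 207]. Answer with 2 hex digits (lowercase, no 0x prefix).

48

Key decimal bytes [31, 19] = 1f 13 is 2 bytes ≤ B = 6; zero-pad to 6 bytes: K' = 1f 13 00 00 00 00.
K' ⊕ ipad = 29 25 36 36 36 36.  K' ⊕ opad = 43 4f 5c 5c 5c 5c.
Inner input = (K'⊕ipad) ∥ m = 29 25 36 36 36 36 ∥ e4 55 a9 6f cf.
Inner hash: sum = 41+37+54+54+54+54+228+85+169+111+207 = 1094; mod 256 = 70 → 46.
Outer input = (K'⊕opad) ∥ inner = 43 4f 5c 5c 5c 5c ∥ 46.
Outer hash (tag): sum = 67+79+92+92+92+92+70 = 584; mod 256 = 72 → 48.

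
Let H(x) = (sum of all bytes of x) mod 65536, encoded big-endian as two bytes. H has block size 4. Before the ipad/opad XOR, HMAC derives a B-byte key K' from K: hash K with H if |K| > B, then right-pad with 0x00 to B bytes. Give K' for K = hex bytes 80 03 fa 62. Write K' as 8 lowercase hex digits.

8003fa62

Key hex bytes 80 03 fa 62 is exactly B = 4 bytes: K' = 80 03 fa 62.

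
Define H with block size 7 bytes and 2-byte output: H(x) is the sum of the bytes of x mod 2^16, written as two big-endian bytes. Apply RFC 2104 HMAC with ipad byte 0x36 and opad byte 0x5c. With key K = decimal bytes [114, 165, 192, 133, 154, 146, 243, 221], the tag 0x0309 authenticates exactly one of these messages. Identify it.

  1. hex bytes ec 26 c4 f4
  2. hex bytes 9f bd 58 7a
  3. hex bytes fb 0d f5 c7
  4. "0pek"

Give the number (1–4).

2

Key decimal bytes [114, 165, 192, 133, 154, 146, 243, 221] = 72 a5 c0 85 9a 92 f3 dd is 8 bytes > B = 7, so hash it first: H(key) = 05 58, then zero-pad to 7 bytes: K' = 05 58 00 00 00 00 00.
K' ⊕ ipad = 33 6e 36 36 36 36 36; K' ⊕ opad = 59 04 5c 5c 5c 5c 5c.
m1: inner = H(33 6e 36 36 36 36 36 ec 26 c4 f4) = 04 79; tag = H(59 04 5c 5c 5c 5c 5c 04 79) = 02a6
m2: inner = H(33 6e 36 36 36 36 36 9f bd 58 7a) = 03 dd; tag = H(59 04 5c 5c 5c 5c 5c 03 dd) = 0309 ← matches
m3: inner = H(33 6e 36 36 36 36 36 fb 0d f5 c7) = 04 73; tag = H(59 04 5c 5c 5c 5c 5c 04 73) = 02a0
m4: inner = H(33 6e 36 36 36 36 36 30 70 65 6b) = 03 1f; tag = H(59 04 5c 5c 5c 5c 5c 03 1f) = 024b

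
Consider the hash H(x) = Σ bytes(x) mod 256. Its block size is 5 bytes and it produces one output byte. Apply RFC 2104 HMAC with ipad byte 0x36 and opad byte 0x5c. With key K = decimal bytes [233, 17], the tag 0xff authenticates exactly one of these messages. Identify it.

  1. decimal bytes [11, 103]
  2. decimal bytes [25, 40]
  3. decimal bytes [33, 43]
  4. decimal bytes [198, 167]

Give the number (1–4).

Key decimal bytes [233, 17] = e9 11 is 2 bytes ≤ B = 5; zero-pad to 5 bytes: K' = e9 11 00 00 00.
K' ⊕ ipad = df 27 36 36 36; K' ⊕ opad = b5 4d 5c 5c 5c.
m1: inner = H(df 27 36 36 36 0b 67) = 1a; tag = H(b5 4d 5c 5c 5c 1a) = 30
m2: inner = H(df 27 36 36 36 19 28) = e9; tag = H(b5 4d 5c 5c 5c e9) = ff ← matches
m3: inner = H(df 27 36 36 36 21 2b) = f4; tag = H(b5 4d 5c 5c 5c f4) = 0a
m4: inner = H(df 27 36 36 36 c6 a7) = 15; tag = H(b5 4d 5c 5c 5c 15) = 2b

2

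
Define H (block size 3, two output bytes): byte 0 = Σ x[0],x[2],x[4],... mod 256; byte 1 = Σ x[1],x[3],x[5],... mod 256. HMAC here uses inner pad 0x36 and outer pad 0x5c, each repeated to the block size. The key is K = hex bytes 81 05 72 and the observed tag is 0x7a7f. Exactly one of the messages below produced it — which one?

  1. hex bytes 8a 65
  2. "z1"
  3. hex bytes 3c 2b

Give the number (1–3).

3

Key hex bytes 81 05 72 is exactly B = 3 bytes: K' = 81 05 72.
K' ⊕ ipad = b7 33 44; K' ⊕ opad = dd 59 2e.
m1: inner = H(b7 33 44 8a 65) = 60 bd; tag = H(dd 59 2e 60 bd) = c8b9
m2: inner = H(b7 33 44 7a 31) = 2c ad; tag = H(dd 59 2e 2c ad) = b885
m3: inner = H(b7 33 44 3c 2b) = 26 6f; tag = H(dd 59 2e 26 6f) = 7a7f ← matches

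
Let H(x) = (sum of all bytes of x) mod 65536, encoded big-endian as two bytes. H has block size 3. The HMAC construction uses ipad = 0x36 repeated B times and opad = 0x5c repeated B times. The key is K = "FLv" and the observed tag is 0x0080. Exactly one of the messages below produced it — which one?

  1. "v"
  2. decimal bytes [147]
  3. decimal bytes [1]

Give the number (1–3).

3

Key "FLv" = 46 4c 76 is exactly B = 3 bytes: K' = 46 4c 76.
K' ⊕ ipad = 70 7a 40; K' ⊕ opad = 1a 10 2a.
m1: inner = H(70 7a 40 76) = 01 a0; tag = H(1a 10 2a 01 a0) = 00f5
m2: inner = H(70 7a 40 93) = 01 bd; tag = H(1a 10 2a 01 bd) = 0112
m3: inner = H(70 7a 40 01) = 01 2b; tag = H(1a 10 2a 01 2b) = 0080 ← matches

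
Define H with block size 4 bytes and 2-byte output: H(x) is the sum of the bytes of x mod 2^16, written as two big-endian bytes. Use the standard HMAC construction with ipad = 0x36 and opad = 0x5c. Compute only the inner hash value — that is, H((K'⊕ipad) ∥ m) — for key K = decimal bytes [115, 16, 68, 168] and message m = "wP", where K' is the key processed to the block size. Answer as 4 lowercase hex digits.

0242

Key decimal bytes [115, 16, 68, 168] = 73 10 44 a8 is exactly B = 4 bytes: K' = 73 10 44 a8.
K' ⊕ ipad = 45 26 72 9e.
Inner input = 45 26 72 9e ∥ 77 50.
Inner hash: sum = 69+38+114+158+119+80 = 578 → 02 42.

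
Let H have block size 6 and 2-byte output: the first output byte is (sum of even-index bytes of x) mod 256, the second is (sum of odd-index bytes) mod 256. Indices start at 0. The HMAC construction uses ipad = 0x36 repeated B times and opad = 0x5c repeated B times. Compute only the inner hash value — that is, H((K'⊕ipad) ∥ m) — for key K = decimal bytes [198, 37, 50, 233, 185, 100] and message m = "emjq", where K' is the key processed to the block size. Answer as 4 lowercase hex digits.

5222

Key decimal bytes [198, 37, 50, 233, 185, 100] = c6 25 32 e9 b9 64 is exactly B = 6 bytes: K' = c6 25 32 e9 b9 64.
K' ⊕ ipad = f0 13 04 df 8f 52.
Inner input = f0 13 04 df 8f 52 ∥ 65 6d 6a 71.
Inner hash: even-index sum = 594 mod 256 = 82; odd-index sum = 546 mod 256 = 34 → 52 22.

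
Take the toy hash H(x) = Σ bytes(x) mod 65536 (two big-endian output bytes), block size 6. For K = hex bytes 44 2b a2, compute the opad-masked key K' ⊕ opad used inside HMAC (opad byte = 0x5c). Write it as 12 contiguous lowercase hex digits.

1877fe5c5c5c

Key hex bytes 44 2b a2 is 3 bytes ≤ B = 6; zero-pad to 6 bytes: K' = 44 2b a2 00 00 00.
XOR each byte with 0x5c: 44⊕5c=18, 2b⊕5c=77, a2⊕5c=fe, 00⊕5c=5c, 00⊕5c=5c, 00⊕5c=5c.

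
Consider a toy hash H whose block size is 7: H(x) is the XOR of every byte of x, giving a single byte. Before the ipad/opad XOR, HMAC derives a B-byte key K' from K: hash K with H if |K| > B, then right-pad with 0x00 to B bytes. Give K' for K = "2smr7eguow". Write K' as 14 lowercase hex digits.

|K| = 10 > B = 7, so first hash the key.
H(K): XOR 32⊕73⊕6d⊕72⊕37⊕65⊕67⊕75⊕6f⊕77 = 06.
Zero-pad H(K) = 06 to 7 bytes: K' = 06 00 00 00 00 00 00.

06000000000000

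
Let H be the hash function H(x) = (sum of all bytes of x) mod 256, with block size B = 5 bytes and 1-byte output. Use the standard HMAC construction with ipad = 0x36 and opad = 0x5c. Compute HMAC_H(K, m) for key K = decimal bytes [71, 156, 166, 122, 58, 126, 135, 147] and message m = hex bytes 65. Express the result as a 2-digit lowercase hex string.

19

Key decimal bytes [71, 156, 166, 122, 58, 126, 135, 147] = 47 9c a6 7a 3a 7e 87 93 is 8 bytes > B = 5, so hash it first: H(key) = d5, then zero-pad to 5 bytes: K' = d5 00 00 00 00.
K' ⊕ ipad = e3 36 36 36 36.  K' ⊕ opad = 89 5c 5c 5c 5c.
Inner input = (K'⊕ipad) ∥ m = e3 36 36 36 36 ∥ 65.
Inner hash: sum = 227+54+54+54+54+101 = 544; mod 256 = 32 → 20.
Outer input = (K'⊕opad) ∥ inner = 89 5c 5c 5c 5c ∥ 20.
Outer hash (tag): sum = 137+92+92+92+92+32 = 537; mod 256 = 25 → 19.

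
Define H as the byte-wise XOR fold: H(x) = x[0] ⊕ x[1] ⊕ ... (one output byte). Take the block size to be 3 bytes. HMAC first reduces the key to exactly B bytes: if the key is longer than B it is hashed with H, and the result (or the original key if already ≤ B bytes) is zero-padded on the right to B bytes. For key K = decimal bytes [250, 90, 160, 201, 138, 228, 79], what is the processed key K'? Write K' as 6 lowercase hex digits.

e80000

|K| = 7 > B = 3, so first hash the key.
H(K): XOR fa⊕5a⊕a0⊕c9⊕8a⊕e4⊕4f = e8.
Zero-pad H(K) = e8 to 3 bytes: K' = e8 00 00.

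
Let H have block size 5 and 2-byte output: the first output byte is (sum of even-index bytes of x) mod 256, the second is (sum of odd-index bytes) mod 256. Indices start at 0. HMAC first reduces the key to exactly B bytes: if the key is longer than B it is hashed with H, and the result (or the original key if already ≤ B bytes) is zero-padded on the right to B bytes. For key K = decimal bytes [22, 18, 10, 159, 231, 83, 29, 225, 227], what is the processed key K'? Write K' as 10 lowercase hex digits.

07e5000000

|K| = 9 > B = 5, so first hash the key.
H(K): even-index sum = 519 mod 256 = 7; odd-index sum = 485 mod 256 = 229 → 07 e5.
Zero-pad H(K) = 07 e5 to 5 bytes: K' = 07 e5 00 00 00.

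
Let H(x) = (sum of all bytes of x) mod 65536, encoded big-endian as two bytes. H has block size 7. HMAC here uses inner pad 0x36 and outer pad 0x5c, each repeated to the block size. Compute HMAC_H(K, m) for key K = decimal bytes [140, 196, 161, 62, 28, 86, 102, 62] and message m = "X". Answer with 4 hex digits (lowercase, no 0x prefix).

0254

Key decimal bytes [140, 196, 161, 62, 28, 86, 102, 62] = 8c c4 a1 3e 1c 56 66 3e is 8 bytes > B = 7, so hash it first: H(key) = 03 45, then zero-pad to 7 bytes: K' = 03 45 00 00 00 00 00.
K' ⊕ ipad = 35 73 36 36 36 36 36.  K' ⊕ opad = 5f 19 5c 5c 5c 5c 5c.
Inner input = (K'⊕ipad) ∥ m = 35 73 36 36 36 36 36 ∥ 58.
Inner hash: sum = 53+115+54+54+54+54+54+88 = 526 → 02 0e.
Outer input = (K'⊕opad) ∥ inner = 5f 19 5c 5c 5c 5c 5c ∥ 02 0e.
Outer hash (tag): sum = 95+25+92+92+92+92+92+2+14 = 596 → 02 54.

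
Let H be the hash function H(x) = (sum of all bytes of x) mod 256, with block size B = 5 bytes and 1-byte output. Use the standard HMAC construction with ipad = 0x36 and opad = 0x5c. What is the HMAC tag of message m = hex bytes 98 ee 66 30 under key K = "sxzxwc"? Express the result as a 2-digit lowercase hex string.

d0

Key "sxzxwc" = 73 78 7a 78 77 63 is 6 bytes > B = 5, so hash it first: H(key) = b7, then zero-pad to 5 bytes: K' = b7 00 00 00 00.
K' ⊕ ipad = 81 36 36 36 36.  K' ⊕ opad = eb 5c 5c 5c 5c.
Inner input = (K'⊕ipad) ∥ m = 81 36 36 36 36 ∥ 98 ee 66 30.
Inner hash: sum = 129+54+54+54+54+152+238+102+48 = 885; mod 256 = 117 → 75.
Outer input = (K'⊕opad) ∥ inner = eb 5c 5c 5c 5c ∥ 75.
Outer hash (tag): sum = 235+92+92+92+92+117 = 720; mod 256 = 208 → d0.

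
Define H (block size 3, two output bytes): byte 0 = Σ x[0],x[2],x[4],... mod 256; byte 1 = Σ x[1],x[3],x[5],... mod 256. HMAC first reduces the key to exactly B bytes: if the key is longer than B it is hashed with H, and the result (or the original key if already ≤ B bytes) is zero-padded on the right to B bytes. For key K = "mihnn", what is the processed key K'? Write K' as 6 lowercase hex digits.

|K| = 5 > B = 3, so first hash the key.
H(K): even-index sum = 323 mod 256 = 67; odd-index sum = 215 mod 256 = 215 → 43 d7.
Zero-pad H(K) = 43 d7 to 3 bytes: K' = 43 d7 00.

43d700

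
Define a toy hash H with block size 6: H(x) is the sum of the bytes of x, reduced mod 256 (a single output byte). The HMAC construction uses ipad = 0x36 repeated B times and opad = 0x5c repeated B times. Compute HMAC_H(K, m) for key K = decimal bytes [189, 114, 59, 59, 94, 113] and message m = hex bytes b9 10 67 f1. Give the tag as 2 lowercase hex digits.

c5

Key decimal bytes [189, 114, 59, 59, 94, 113] = bd 72 3b 3b 5e 71 is exactly B = 6 bytes: K' = bd 72 3b 3b 5e 71.
K' ⊕ ipad = 8b 44 0d 0d 68 47.  K' ⊕ opad = e1 2e 67 67 02 2d.
Inner input = (K'⊕ipad) ∥ m = 8b 44 0d 0d 68 47 ∥ b9 10 67 f1.
Inner hash: sum = 139+68+13+13+104+71+185+16+103+241 = 953; mod 256 = 185 → b9.
Outer input = (K'⊕opad) ∥ inner = e1 2e 67 67 02 2d ∥ b9.
Outer hash (tag): sum = 225+46+103+103+2+45+185 = 709; mod 256 = 197 → c5.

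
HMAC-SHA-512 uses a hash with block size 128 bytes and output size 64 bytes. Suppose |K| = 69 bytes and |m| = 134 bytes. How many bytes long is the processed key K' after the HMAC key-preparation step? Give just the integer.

128

Key is 69 ≤ 128 bytes, zero-padded: |K'| = 128.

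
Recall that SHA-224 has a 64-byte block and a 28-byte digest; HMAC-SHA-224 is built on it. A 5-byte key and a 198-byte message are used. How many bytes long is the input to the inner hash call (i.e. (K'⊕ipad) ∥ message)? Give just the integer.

262

Key is 5 ≤ 64 bytes, zero-padded: |K'| = 64.
Inner input = (K'⊕ipad) ∥ m → 64 + 198 = 262 bytes.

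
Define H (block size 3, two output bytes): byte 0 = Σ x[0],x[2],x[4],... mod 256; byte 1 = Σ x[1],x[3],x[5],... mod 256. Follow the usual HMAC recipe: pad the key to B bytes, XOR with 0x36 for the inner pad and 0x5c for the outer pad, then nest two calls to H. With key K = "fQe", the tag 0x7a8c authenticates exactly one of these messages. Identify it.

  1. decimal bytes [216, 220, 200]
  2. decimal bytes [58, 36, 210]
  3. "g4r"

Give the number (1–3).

Key "fQe" = 66 51 65 is exactly B = 3 bytes: K' = 66 51 65.
K' ⊕ ipad = 50 67 53; K' ⊕ opad = 3a 0d 39.
m1: inner = H(50 67 53 d8 dc c8) = 7f 07; tag = H(3a 0d 39 7f 07) = 7a8c ← matches
m2: inner = H(50 67 53 3a 24 d2) = c7 73; tag = H(3a 0d 39 c7 73) = e6d4
m3: inner = H(50 67 53 67 34 72) = d7 40; tag = H(3a 0d 39 d7 40) = b3e4

1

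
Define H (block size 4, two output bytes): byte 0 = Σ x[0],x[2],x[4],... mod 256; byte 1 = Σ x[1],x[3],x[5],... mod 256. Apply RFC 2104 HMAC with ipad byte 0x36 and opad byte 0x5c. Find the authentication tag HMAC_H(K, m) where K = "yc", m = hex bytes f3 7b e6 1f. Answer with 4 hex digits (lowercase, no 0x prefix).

dfc0

Key "yc" = 79 63 is 2 bytes ≤ B = 4; zero-pad to 4 bytes: K' = 79 63 00 00.
K' ⊕ ipad = 4f 55 36 36.  K' ⊕ opad = 25 3f 5c 5c.
Inner input = (K'⊕ipad) ∥ m = 4f 55 36 36 ∥ f3 7b e6 1f.
Inner hash: even-index sum = 606 mod 256 = 94; odd-index sum = 293 mod 256 = 37 → 5e 25.
Outer input = (K'⊕opad) ∥ inner = 25 3f 5c 5c ∥ 5e 25.
Outer hash (tag): even-index sum = 223 mod 256 = 223; odd-index sum = 192 mod 256 = 192 → df c0.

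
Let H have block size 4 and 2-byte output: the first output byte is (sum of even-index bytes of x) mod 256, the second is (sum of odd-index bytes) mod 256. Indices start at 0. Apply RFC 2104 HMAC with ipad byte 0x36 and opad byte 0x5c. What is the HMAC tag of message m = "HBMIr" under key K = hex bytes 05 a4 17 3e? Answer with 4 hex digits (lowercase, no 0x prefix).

Key hex bytes 05 a4 17 3e is exactly B = 4 bytes: K' = 05 a4 17 3e.
K' ⊕ ipad = 33 92 21 08.  K' ⊕ opad = 59 f8 4b 62.
Inner input = (K'⊕ipad) ∥ m = 33 92 21 08 ∥ 48 42 4d 49 72.
Inner hash: even-index sum = 347 mod 256 = 91; odd-index sum = 293 mod 256 = 37 → 5b 25.
Outer input = (K'⊕opad) ∥ inner = 59 f8 4b 62 ∥ 5b 25.
Outer hash (tag): even-index sum = 255 mod 256 = 255; odd-index sum = 383 mod 256 = 127 → ff 7f.

ff7f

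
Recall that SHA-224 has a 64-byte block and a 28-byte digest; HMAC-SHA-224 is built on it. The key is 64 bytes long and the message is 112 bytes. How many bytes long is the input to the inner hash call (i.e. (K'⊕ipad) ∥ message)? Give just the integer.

176

Key is 64 ≤ 64 bytes, zero-padded: |K'| = 64.
Inner input = (K'⊕ipad) ∥ m → 64 + 112 = 176 bytes.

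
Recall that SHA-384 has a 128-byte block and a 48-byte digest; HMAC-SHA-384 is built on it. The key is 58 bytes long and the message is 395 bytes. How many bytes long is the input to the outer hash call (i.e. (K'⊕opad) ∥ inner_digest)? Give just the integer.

Key is 58 ≤ 128 bytes, zero-padded: |K'| = 128.
Outer input = (K'⊕opad) ∥ H(inner) → 128 + 48 = 176 bytes.

176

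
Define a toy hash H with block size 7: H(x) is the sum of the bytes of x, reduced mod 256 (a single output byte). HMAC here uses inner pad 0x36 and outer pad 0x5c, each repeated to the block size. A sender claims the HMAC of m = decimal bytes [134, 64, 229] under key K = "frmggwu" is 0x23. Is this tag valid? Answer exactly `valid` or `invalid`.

Key "frmggwu" = 66 72 6d 67 67 77 75 is exactly B = 7 bytes: K' = 66 72 6d 67 67 77 75.
K' ⊕ ipad = 50 44 5b 51 51 41 43; K' ⊕ opad = 3a 2e 31 3b 3b 2b 29.
Inner hash: sum = 80+68+91+81+81+65+67+134+64+229 = 960; mod 256 = 192 → c0.
Outer hash (recomputed tag): sum = 58+46+49+59+59+43+41+192 = 547; mod 256 = 35 → 23.
Recomputed tag = 23; claimed = 23 → match.

valid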